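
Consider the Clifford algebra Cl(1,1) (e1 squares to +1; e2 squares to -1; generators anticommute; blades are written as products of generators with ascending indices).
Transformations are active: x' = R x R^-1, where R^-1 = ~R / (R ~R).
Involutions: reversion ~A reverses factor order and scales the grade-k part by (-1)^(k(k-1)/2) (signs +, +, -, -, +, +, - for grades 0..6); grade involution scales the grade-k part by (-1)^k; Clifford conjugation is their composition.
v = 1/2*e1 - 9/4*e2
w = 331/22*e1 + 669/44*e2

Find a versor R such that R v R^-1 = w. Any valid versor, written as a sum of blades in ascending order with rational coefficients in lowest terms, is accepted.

Sketch: the shared square -77/16 makes R = v + w = 171/11*e1 + 285/22*e2 the natural versor; its sandwich fixes that direction, negates (v - w)/2, and sends v to w.
Answer: 171/11*e1 + 285/22*e2


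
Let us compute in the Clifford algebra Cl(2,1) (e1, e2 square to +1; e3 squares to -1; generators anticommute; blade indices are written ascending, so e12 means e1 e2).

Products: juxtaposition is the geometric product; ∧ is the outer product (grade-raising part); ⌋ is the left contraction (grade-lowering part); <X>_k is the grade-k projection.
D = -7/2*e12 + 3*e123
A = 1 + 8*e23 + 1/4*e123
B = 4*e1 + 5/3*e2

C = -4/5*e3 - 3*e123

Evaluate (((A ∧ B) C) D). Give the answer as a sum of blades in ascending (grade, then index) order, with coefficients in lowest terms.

step 1: 4*e1 + 5/3*e2 + 32*e123
step 2: -96 + 128/5*e12 + 9/5*e13 - 40/3*e23
step 3: 448/5 - 40*e1 - 27/5*e2 - 384/5*e3 + 336*e12 - 140/3*e13 - 63/10*e23 - 288*e123
Answer: 448/5 - 40*e1 - 27/5*e2 - 384/5*e3 + 336*e12 - 140/3*e13 - 63/10*e23 - 288*e123


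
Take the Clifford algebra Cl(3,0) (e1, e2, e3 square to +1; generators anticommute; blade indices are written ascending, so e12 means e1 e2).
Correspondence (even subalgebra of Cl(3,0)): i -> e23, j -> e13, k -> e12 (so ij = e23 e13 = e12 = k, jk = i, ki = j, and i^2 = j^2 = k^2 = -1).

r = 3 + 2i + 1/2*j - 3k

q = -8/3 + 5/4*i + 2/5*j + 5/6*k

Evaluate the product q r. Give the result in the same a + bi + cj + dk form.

In blades: q = -8/3 + 5/6*e12 + 2/5*e13 + 5/4*e23, r = 3 - 3*e12 + 1/2*e13 + 2*e23.
Distribute q over r term by term (generator squares from the signature, products reordered to ascending indices): (-8/3)*r = -8 + 8*e12 - 4/3*e13 - 16/3*e23; (5/6*e12)*r = 5/2 + 5/2*e12 + 5/3*e13 - 5/12*e23; (2/5*e13)*r = -1/5 - 4/5*e12 + 6/5*e13 - 6/5*e23; (5/4*e23)*r = -5/2 + 5/8*e12 + 15/4*e13 + 15/4*e23.
Sum: -41/5 + 413/40*e12 + 317/60*e13 - 16/5*e23; translating back through the correspondence:
Answer: -41/5 - 16/5*i + 317/60*j + 413/40*k


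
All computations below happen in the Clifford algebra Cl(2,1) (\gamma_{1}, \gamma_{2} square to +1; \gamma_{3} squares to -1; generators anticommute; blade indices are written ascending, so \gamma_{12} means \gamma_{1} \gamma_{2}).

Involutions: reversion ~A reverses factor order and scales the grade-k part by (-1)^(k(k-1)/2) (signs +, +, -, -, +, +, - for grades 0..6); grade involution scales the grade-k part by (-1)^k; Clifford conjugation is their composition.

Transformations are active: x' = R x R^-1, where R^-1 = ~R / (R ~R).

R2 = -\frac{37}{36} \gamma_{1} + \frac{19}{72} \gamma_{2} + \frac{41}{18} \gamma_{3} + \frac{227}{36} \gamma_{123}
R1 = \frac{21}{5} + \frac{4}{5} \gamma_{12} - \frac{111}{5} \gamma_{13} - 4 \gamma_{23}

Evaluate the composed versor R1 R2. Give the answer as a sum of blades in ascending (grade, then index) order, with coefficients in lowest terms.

Distribute over the terms of R1 (each basis-blade product reordered to ascending indices, repeated generators contracted through their squares):
(\frac{21}{5}) R2 = -\frac{259}{60} \gamma_{1} + \frac{133}{120} \gamma_{2} + \frac{287}{30} \gamma_{3} + \frac{1589}{60} \gamma_{123}
(\frac{4}{5} \gamma_{12}) R2 = \frac{19}{90} \gamma_{1} + \frac{37}{45} \gamma_{2} - \frac{227}{45} \gamma_{3} + \frac{82}{45} \gamma_{123}
(-\frac{111}{5} \gamma_{13}) R2 = \frac{1517}{30} \gamma_{1} + \frac{8399}{60} \gamma_{2} - \frac{1369}{60} \gamma_{3} + \frac{703}{120} \gamma_{123}
(-4 \gamma_{23}) R2 = -\frac{227}{9} \gamma_{1} + \frac{82}{9} \gamma_{2} + \frac{19}{18} \gamma_{3} + \frac{37}{9} \gamma_{123}
Summing the partial products and collecting blades:
Answer: \frac{3823}{180} \gamma_{1} + \frac{6041}{40} \gamma_{2} - \frac{3103}{180} \gamma_{3} + \frac{1531}{40} \gamma_{123}


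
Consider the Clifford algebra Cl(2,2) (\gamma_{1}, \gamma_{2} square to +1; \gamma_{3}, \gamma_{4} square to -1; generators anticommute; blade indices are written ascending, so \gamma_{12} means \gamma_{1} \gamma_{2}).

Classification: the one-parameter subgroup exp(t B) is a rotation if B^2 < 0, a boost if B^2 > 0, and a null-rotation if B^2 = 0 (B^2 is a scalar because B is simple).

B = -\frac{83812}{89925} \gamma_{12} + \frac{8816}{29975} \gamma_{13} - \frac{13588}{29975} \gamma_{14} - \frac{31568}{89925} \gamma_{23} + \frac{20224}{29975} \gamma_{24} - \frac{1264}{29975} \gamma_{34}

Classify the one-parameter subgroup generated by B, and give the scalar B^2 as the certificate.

B^2 term by term: the squares give (-\frac{83812}{89925})^2*(\gamma_{12})^2 + (\frac{8816}{29975})^2*(\gamma_{13})^2 + (-\frac{13588}{29975})^2*(\gamma_{14})^2 + (-\frac{31568}{89925})^2*(\gamma_{23})^2 + (\frac{20224}{29975})^2*(\gamma_{24})^2 + (-\frac{1264}{29975})^2*(\gamma_{34})^2 = \frac{7024451344}{8086505625}*(-1) + \frac{77721856}{898500625}*(+1) + \frac{184633744}{898500625}*(+1) + \frac{996538624}{8086505625}*(+1) + \frac{409010176}{898500625}*(+1) + \frac{1597696}{898500625}*(-1) = 0 (each basis 2-blade squares to minus the product of its generators' squares); cross terms between blades sharing an index anticommute and cancel; the commuting (index-disjoint) pairs give grade-4 terms 2*c*c'*(blade product), which cancel blade by blade — \gamma_{1234}: \frac{211876736}{2695501875} - \frac{356589568}{898500625} + \frac{857891968}{2695501875} = 0 — confirming B is simple. So B^2 = 0.
Answer: null-rotation, certificate B^2 = 0. The scalar 0 is the complete invariant here: its sign names the subgroup type.


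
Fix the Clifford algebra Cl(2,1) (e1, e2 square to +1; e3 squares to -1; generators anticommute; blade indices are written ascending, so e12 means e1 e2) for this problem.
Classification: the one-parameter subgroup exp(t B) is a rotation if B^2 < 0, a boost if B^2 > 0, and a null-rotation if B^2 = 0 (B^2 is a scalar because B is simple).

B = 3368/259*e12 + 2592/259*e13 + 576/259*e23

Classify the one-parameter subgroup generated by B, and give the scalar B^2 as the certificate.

B^2 term by term: the squares give (3368/259)^2*(e12)^2 + (2592/259)^2*(e13)^2 + (576/259)^2*(e23)^2 = 11343424/67081*(-1) + 6718464/67081*(+1) + 331776/67081*(+1) = -64 (each basis 2-blade squares to minus the product of its generators' squares); cross terms between blades sharing an index anticommute and cancel. So B^2 = -64.
Answer: rotation, certificate B^2 = -64. Certificate logic: -64 is a conjugation-invariant scalar, so its sign fixes rotation versus boost versus null-rotation outright.


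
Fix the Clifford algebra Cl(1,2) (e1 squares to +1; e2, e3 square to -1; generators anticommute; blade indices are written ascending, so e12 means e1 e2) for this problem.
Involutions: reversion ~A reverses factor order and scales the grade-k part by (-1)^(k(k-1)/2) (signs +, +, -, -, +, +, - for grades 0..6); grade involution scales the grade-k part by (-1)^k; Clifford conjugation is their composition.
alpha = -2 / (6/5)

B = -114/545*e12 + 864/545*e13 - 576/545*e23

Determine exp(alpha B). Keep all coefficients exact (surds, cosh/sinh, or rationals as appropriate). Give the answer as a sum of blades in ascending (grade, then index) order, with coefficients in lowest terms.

B^2 term by term: the squares give (-114/545)^2*(e12)^2 + (864/545)^2*(e13)^2 + (-576/545)^2*(e23)^2 = 12996/297025*(+1) + 746496/297025*(+1) + 331776/297025*(-1) = 36/25 (each basis 2-blade squares to minus the product of its generators' squares); cross terms between blades sharing an index anticommute and cancel. So B^2 = 36/25.
B^2 = 36/25 — hyperbolic case — the even/odd split gives cosh and sinh: l = 6/5, alpha*l = -2, so exp(alpha B) = cosh(-2) + (sinh(-2)/(6/5))*B = cosh(2) + (-5*sinh(2)/6)*B.
Answer: cosh(2) + 19*sinh(2)/109*e12 - 144*sinh(2)/109*e13 + 96*sinh(2)/109*e23


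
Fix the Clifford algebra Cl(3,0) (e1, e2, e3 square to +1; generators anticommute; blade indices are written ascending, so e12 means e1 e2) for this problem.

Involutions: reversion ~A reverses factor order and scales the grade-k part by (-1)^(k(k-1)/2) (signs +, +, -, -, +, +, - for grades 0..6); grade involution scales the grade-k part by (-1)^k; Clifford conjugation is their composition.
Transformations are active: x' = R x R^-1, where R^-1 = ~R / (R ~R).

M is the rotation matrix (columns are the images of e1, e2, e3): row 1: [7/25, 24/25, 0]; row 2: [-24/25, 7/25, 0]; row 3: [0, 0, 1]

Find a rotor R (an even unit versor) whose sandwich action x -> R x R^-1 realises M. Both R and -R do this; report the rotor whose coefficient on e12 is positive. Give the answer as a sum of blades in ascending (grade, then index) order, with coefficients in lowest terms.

Method: write R = a + b12*e12 + b13*e13 + b23*e23 with a^2 + b12^2 + b13^2 + b23^2 = 1 (so R^-1 = ~R). Expanding the columns R e_j ~R gives tr M = 4a^2 - 1 and, from the antisymmetric part, M21 - M12 = -4a*b12, M13 - M31 = 4a*b13, M32 - M23 = -4a*b23.
Here tr M = 39/25, so a^2 = (1 + tr M)/4 = 16/25 and a = ±4/5. Taking a = 4/5: M21 - M12 = -48/25, M13 - M31 = 0, M32 - M23 = 0, giving b12 = 3/5, b13 = 0, b23 = 0, i.e. R = 4/5 + 3/5*e12.
Its e12 coefficient is already positive.
Answer: 4/5 + 3/5*e12. Uniqueness: Spin(3) -> SO(3) maps R and -R to the same rotation of trace 39/25; fixing the sign of the e12 coefficient removes the ambiguity.


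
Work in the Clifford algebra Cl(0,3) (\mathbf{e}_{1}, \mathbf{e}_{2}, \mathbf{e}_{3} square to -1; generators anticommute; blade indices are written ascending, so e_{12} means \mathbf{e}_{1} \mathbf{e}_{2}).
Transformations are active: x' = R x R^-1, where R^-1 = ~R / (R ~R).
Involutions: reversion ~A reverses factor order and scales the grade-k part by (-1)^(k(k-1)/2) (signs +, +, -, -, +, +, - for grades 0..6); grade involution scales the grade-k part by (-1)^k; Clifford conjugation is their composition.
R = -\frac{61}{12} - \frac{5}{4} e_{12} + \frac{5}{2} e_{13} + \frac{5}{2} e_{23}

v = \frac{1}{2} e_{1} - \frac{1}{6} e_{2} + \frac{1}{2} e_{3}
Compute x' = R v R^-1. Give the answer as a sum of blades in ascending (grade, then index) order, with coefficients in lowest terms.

~R = -\frac{61}{12} + \frac{5}{4} e_{12} - \frac{5}{2} e_{13} - \frac{5}{2} e_{23}, and R ~R = \frac{2873}{72}, so R^-1 = ~R / (\frac{2873}{72}).
R v = -4 e_{1} - \frac{37}{36} e_{2} - \frac{41}{24} e_{3} + \frac{25}{24} e_{123}
Answer: \frac{3733}{5746} e_{1} + \frac{5137}{17238} e_{2} - \frac{747}{5746} e_{3}


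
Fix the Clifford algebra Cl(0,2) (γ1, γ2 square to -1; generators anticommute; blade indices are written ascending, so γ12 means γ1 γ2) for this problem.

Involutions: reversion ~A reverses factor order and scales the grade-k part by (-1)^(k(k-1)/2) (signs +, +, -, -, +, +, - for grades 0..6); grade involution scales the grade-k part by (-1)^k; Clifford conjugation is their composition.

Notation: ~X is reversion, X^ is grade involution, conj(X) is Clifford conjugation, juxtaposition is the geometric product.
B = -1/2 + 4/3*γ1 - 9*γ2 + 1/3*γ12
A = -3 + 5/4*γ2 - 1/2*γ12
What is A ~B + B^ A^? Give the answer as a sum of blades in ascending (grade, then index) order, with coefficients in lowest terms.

first term: 151/12 - 107/12*γ1 + 617/24*γ2 - 5/12*γ12
second term: 155/12 - 1/12*γ1 - 649/24*γ2 + 11/12*γ12
Answer: 51/2 - 9*γ1 - 4/3*γ2 + 1/2*γ12


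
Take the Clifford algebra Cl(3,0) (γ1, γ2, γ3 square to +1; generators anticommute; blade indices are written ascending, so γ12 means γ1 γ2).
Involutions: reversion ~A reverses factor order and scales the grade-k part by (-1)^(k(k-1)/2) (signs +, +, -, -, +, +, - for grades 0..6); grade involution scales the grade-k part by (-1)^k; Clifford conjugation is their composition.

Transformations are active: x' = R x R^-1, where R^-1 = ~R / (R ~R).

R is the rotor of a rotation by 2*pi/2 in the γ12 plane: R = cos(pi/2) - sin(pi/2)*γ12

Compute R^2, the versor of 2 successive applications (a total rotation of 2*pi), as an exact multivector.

Rotor phase runs at HALF the rotation angle; powers of one rotor simply add phase, so after 2 steps in γ12 the phase is 2*pi/2 = pi and R^2 = cos(pi) - sin(pi)*γ12.
cos(pi) = -1 and sin(pi) = 0, so R^2 = -1. The total rotation 2*pi is 1 full turn, so every vector returns to itself, yet the rotor is -1, on the OTHER sheet of the double cover (an odd number of 2*pi turns).
Answer: -1


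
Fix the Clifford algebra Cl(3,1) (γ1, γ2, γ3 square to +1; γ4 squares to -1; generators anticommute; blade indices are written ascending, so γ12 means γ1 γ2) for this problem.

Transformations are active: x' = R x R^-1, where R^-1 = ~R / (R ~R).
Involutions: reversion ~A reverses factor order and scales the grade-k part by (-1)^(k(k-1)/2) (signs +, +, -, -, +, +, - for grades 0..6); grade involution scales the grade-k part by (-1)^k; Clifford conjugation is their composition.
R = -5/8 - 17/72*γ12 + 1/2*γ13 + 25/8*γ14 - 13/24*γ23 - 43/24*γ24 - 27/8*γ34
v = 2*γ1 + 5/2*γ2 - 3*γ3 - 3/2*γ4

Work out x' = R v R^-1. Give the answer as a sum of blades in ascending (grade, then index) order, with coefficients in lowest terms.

~R = -5/8 + 17/72*γ12 - 1/2*γ13 - 25/8*γ14 + 13/24*γ23 + 43/24*γ24 + 27/8*γ34, and R ~R = -3787/162, so R^-1 = ~R / (-3787/162).
R v = 97/72*γ1 - 155/72*γ2 - 17/6*γ3 - 263/24*γ4 - 13/8*γ123 - 265/24*γ124 + 15/8*γ134 - 13*γ234
Answer: -461/541*γ1 + 4351/1082*γ2 + 174/541*γ3 + 9/1082*γ4


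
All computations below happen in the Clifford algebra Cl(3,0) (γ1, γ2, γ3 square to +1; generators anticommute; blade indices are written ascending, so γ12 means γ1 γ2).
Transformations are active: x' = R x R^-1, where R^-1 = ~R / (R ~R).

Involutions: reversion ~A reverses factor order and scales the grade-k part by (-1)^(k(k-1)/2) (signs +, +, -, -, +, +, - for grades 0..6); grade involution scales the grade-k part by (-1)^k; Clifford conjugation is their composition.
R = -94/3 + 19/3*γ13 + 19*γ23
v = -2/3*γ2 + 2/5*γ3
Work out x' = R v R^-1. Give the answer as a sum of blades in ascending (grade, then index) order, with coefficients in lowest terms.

~R = -94/3 - 19/3*γ13 - 19*γ23, and R ~R = 12446/9, so R^-1 = ~R / (12446/9).
R v = 38/15*γ1 + 1282/45*γ2 + 2/15*γ3 + 38/9*γ123
Answer: 38/31115*γ1 - 61888/93345*γ2 - 12634/31115*γ3


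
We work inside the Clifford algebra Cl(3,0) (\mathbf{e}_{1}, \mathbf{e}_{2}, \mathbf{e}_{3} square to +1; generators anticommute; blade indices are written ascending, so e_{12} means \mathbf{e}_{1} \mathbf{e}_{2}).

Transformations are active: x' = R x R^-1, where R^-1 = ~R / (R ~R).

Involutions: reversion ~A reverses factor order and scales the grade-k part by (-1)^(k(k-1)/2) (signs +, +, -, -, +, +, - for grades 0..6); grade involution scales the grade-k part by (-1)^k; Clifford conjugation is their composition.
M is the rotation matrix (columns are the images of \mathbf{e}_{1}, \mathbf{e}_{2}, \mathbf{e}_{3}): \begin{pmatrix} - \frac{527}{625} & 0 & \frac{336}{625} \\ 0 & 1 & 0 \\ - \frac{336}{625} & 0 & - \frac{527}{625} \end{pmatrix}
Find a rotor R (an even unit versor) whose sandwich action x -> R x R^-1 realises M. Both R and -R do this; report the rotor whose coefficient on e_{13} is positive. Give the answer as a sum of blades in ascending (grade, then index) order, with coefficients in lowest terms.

Method: write R = a + b12*e_{12} + b13*e_{13} + b23*e_{23} with a^2 + b12^2 + b13^2 + b23^2 = 1 (so R^-1 = ~R). Expanding the columns R e_j ~R gives tr M = 4a^2 - 1 and, from the antisymmetric part, M21 - M12 = -4a*b12, M13 - M31 = 4a*b13, M32 - M23 = -4a*b23.
Here tr M = -\frac{429}{625}, so a^2 = (1 + tr M)/4 = \frac{49}{625} and a = ±\frac{7}{25}. Taking a = \frac{7}{25}: M21 - M12 = 0, M13 - M31 = \frac{672}{625}, M32 - M23 = 0, giving b12 = 0, b13 = \frac{24}{25}, b23 = 0, i.e. R = \frac{7}{25} + \frac{24}{25} e_{13}.
Its e_{13} coefficient is already positive.
Answer: \frac{7}{25} + \frac{24}{25} e_{13}. Note: both R and -R realise this M (trace -\frac{429}{625}); the covering map identifies them, and the e_{13}-coefficient sign is the tie-breaker.


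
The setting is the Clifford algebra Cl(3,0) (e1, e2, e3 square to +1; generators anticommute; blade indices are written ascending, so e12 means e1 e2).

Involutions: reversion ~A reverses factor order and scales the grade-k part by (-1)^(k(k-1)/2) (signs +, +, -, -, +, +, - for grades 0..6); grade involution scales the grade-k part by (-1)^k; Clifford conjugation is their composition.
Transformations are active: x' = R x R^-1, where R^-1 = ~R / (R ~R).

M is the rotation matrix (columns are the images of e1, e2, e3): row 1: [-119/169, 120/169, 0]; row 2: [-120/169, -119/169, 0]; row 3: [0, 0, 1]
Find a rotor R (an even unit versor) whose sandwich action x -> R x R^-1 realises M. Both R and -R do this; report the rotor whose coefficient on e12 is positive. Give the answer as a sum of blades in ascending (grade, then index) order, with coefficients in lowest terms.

Method: write R = a + b12*e12 + b13*e13 + b23*e23 with a^2 + b12^2 + b13^2 + b23^2 = 1 (so R^-1 = ~R). Expanding the columns R e_j ~R gives tr M = 4a^2 - 1 and, from the antisymmetric part, M21 - M12 = -4a*b12, M13 - M31 = 4a*b13, M32 - M23 = -4a*b23.
Here tr M = -69/169, so a^2 = (1 + tr M)/4 = 25/169 and a = ±5/13. Taking a = 5/13: M21 - M12 = -240/169, M13 - M31 = 0, M32 - M23 = 0, giving b12 = 12/13, b13 = 0, b23 = 0, i.e. R = 5/13 + 12/13*e12.
Its e12 coefficient is already positive.
Answer: 5/13 + 12/13*e12. Sheet selection: the two-to-one cover makes ±R indistinguishable at the matrix level (trace -69/169), so uniqueness comes from the required sign on e12.


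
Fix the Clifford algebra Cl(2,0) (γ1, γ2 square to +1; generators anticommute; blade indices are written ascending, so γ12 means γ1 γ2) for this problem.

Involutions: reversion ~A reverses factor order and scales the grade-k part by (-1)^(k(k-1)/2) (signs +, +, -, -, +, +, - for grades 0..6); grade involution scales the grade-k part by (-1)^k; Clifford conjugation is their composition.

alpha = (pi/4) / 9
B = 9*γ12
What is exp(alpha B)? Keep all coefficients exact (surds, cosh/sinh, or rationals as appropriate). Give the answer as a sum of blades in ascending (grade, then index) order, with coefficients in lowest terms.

B^2 = (9)^2*(γ12)^2 = 81*(-1) = -81 (a basis 2-blade squares to minus the product of its generators' squares).
B^2 = -81 — the negative square puts this in the circular regime; l = 9, alpha*l = pi/4, so exp(alpha B) = cos(pi/4) + (sin(pi/4)/9)*B = sqrt(2)/2 + (sqrt(2)/18)*B.
Answer: sqrt(2)/2 + sqrt(2)/2*γ12


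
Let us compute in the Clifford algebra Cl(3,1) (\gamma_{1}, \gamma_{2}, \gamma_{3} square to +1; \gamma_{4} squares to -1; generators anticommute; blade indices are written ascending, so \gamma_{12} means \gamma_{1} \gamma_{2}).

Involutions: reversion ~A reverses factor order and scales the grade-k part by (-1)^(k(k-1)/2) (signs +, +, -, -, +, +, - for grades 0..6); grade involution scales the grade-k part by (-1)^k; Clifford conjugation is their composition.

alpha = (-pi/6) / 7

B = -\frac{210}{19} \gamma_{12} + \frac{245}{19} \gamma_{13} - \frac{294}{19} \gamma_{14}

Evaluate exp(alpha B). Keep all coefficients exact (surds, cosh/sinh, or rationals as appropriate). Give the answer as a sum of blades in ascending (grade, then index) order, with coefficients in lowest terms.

B^2 term by term: the squares give (-\frac{210}{19})^2*(\gamma_{12})^2 + (\frac{245}{19})^2*(\gamma_{13})^2 + (-\frac{294}{19})^2*(\gamma_{14})^2 = \frac{44100}{361}*(-1) + \frac{60025}{361}*(-1) + \frac{86436}{361}*(+1) = -49 (each basis 2-blade squares to minus the product of its generators' squares); cross terms between blades sharing an index anticommute and cancel. So B^2 = -49.
B^2 = -49 — B^2 < 0, so the exponential closes trigonometrically: l = 7, alpha*l = - \frac{\pi}{6}, so exp(alpha B) = cos(- \frac{\pi}{6}) + (sin(- \frac{\pi}{6})/7)*B = \frac{\sqrt{3}}{2} + (- \frac{1}{14})*B.
Answer: \frac{\sqrt{3}}{2} + \frac{15}{19} \gamma_{12} - \frac{35}{38} \gamma_{13} + \frac{21}{19} \gamma_{14}


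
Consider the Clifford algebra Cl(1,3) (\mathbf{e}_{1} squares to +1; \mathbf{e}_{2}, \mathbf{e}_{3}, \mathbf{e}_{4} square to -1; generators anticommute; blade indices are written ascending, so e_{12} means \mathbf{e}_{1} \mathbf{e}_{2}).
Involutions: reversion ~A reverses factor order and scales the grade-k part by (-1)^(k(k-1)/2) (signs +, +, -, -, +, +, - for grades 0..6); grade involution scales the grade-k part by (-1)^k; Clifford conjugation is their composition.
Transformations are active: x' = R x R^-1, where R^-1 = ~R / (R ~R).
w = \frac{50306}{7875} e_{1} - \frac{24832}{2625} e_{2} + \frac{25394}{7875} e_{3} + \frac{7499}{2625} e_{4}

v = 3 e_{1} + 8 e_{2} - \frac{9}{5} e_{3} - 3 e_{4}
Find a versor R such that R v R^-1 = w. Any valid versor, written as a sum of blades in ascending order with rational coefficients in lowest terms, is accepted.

Equal squares first: v^2 = w^2 = -\frac{1681}{25}. Then v + w = \frac{73931}{7875} e_{1} - \frac{3832}{2625} e_{2} + \frac{11219}{7875} e_{3} - \frac{376}{2625} e_{4} is a versor taking v to w, provided it is invertible.
Answer: \frac{73931}{7875} e_{1} - \frac{3832}{2625} e_{2} + \frac{11219}{7875} e_{3} - \frac{376}{2625} e_{4}


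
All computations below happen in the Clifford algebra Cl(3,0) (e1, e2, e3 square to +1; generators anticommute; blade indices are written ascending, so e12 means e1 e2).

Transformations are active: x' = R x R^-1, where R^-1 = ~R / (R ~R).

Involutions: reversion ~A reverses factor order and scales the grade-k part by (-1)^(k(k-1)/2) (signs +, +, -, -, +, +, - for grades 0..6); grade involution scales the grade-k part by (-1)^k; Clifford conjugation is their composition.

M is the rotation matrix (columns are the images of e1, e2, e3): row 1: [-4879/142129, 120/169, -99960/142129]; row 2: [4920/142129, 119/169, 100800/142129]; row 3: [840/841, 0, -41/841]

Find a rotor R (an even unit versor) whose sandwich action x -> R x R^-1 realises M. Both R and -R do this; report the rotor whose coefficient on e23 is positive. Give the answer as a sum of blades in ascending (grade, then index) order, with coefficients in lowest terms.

Method: write R = a + b12*e12 + b13*e13 + b23*e23 with a^2 + b12^2 + b13^2 + b23^2 = 1 (so R^-1 = ~R). Expanding the columns R e_j ~R gives tr M = 4a^2 - 1 and, from the antisymmetric part, M21 - M12 = -4a*b12, M13 - M31 = 4a*b13, M32 - M23 = -4a*b23.
Here tr M = 88271/142129, so a^2 = (1 + tr M)/4 = 57600/142129 and a = ±240/377. Taking a = 240/377: M21 - M12 = -96000/142129, M13 - M31 = -241920/142129, M32 - M23 = -100800/142129, giving b12 = 100/377, b13 = -252/377, b23 = 105/377, i.e. R = 240/377 + 100/377*e12 - 252/377*e13 + 105/377*e23.
Its e23 coefficient is already positive.
Answer: 240/377 + 100/377*e12 - 252/377*e13 + 105/377*e23. Key observation: the double cover Spin(3) -> SO(3) sends R and -R to the same matrix (trace 88271/142129 here), so the stated sign of the e23 coefficient is what selects one sheet.


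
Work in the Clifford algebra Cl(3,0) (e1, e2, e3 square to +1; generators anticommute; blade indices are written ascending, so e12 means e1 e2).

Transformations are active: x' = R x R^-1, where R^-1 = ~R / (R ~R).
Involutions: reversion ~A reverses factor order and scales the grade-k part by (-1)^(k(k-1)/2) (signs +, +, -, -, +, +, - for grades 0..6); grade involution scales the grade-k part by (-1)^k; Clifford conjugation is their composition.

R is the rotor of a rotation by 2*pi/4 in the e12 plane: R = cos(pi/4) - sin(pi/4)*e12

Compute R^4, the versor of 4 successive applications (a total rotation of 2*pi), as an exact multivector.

The rotor phase is half the rotation angle and phases add under composition, so 4 steps in the e12 plane accumulate phase 4*(pi/4) = pi: R^4 = cos(pi) - sin(pi)*e12.
cos(pi) = -1 and sin(pi) = 0, so R^4 = -1. The total rotation 2*pi is 1 full turn, so every vector returns to itself, yet the rotor is -1, on the OTHER sheet of the double cover (an odd number of 2*pi turns).
Answer: -1


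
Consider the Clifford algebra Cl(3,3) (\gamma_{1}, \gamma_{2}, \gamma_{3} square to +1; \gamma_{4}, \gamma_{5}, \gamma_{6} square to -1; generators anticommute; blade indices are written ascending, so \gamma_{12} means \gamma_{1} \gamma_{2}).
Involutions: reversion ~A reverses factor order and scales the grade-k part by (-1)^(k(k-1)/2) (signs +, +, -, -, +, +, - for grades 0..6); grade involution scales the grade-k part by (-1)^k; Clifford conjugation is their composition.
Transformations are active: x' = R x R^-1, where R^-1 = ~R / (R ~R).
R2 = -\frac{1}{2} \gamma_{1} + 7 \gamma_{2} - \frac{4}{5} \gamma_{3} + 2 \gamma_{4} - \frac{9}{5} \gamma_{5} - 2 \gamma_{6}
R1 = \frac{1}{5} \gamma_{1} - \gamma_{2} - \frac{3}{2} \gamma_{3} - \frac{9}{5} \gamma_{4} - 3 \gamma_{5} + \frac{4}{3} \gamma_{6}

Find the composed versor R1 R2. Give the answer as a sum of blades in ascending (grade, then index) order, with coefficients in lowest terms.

Distribute over the terms of R1 (each basis-blade product reordered to ascending indices, repeated generators contracted through their squares):
(\frac{1}{5} \gamma_{1}) R2 = -\frac{1}{10} + \frac{7}{5} \gamma_{12} - \frac{4}{25} \gamma_{13} + \frac{2}{5} \gamma_{14} - \frac{9}{25} \gamma_{15} - \frac{2}{5} \gamma_{16}
(-\gamma_{2}) R2 = -7 - \frac{1}{2} \gamma_{12} + \frac{4}{5} \gamma_{23} - 2 \gamma_{24} + \frac{9}{5} \gamma_{25} + 2 \gamma_{26}
(-\frac{3}{2} \gamma_{3}) R2 = \frac{6}{5} - \frac{3}{4} \gamma_{13} + \frac{21}{2} \gamma_{23} - 3 \gamma_{34} + \frac{27}{10} \gamma_{35} + 3 \gamma_{36}
(-\frac{9}{5} \gamma_{4}) R2 = \frac{18}{5} - \frac{9}{10} \gamma_{14} + \frac{63}{5} \gamma_{24} - \frac{36}{25} \gamma_{34} + \frac{81}{25} \gamma_{45} + \frac{18}{5} \gamma_{46}
(-3 \gamma_{5}) R2 = -\frac{27}{5} - \frac{3}{2} \gamma_{15} + 21 \gamma_{25} - \frac{12}{5} \gamma_{35} + 6 \gamma_{45} + 6 \gamma_{56}
(\frac{4}{3} \gamma_{6}) R2 = \frac{8}{3} + \frac{2}{3} \gamma_{16} - \frac{28}{3} \gamma_{26} + \frac{16}{15} \gamma_{36} - \frac{8}{3} \gamma_{46} + \frac{12}{5} \gamma_{56}
Summing the partial products and collecting blades:
Answer: -\frac{151}{30} + \frac{9}{10} \gamma_{12} - \frac{91}{100} \gamma_{13} - \frac{1}{2} \gamma_{14} - \frac{93}{50} \gamma_{15} + \frac{4}{15} \gamma_{16} + \frac{113}{10} \gamma_{23} + \frac{53}{5} \gamma_{24} + \frac{114}{5} \gamma_{25} - \frac{22}{3} \gamma_{26} - \frac{111}{25} \gamma_{34} + \frac{3}{10} \gamma_{35} + \frac{61}{15} \gamma_{36} + \frac{231}{25} \gamma_{45} + \frac{14}{15} \gamma_{46} + \frac{42}{5} \gamma_{56}


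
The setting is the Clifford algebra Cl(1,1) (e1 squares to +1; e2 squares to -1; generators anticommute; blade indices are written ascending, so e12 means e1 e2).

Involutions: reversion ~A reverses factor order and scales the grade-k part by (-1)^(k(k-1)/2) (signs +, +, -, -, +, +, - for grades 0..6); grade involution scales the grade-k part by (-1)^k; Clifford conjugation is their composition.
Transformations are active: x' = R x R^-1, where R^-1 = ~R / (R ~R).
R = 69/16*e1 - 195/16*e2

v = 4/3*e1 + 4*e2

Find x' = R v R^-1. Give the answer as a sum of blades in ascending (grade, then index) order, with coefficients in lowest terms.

~R = 69/16*e1 - 195/16*e2, and R ~R = -2079/16, so R^-1 = ~R / (-2079/16).
R v = 109/2 + 67/2*e12
Answer: -3431/693*e1 + 4313/693*e2


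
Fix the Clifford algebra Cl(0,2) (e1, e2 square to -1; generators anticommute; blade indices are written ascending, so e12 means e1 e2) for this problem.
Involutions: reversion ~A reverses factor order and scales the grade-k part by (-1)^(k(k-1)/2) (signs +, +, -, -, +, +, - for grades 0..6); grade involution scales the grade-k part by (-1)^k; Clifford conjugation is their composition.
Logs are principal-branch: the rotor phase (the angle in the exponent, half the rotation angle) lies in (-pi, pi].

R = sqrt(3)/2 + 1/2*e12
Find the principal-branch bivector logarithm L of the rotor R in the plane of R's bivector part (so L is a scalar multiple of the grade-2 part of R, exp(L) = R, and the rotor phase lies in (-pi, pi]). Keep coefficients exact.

The scalar part of R is sqrt(3)/2, so the principal-branch rotor phase is pinned; divide the bivector part by its sine to get the unit plane — L is the phase times that plane.
Concretely: cos(phase) = sqrt(3)/2 gives phase = ±pi/6, and since phase/sin(phase) is even the sign is immaterial: L = (phase/sin(phase)) * <R>_2 = (pi/3) * <R>_2.
Answer: pi/6*e12


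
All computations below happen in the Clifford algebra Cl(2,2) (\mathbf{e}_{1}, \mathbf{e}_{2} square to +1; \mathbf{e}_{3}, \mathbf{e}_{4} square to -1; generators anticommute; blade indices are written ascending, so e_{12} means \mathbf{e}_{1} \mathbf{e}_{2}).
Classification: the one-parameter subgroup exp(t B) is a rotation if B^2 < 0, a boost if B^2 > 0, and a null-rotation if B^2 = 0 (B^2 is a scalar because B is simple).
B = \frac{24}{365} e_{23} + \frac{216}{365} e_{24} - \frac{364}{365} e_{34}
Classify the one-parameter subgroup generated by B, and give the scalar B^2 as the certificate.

B^2 term by term: the squares give (\frac{24}{365})^2*(e_{23})^2 + (\frac{216}{365})^2*(e_{24})^2 + (-\frac{364}{365})^2*(e_{34})^2 = \frac{576}{133225}*(+1) + \frac{46656}{133225}*(+1) + \frac{132496}{133225}*(-1) = -\frac{16}{25} (each basis 2-blade squares to minus the product of its generators' squares); cross terms between blades sharing an index anticommute and cancel. So B^2 = -\frac{16}{25}.
Answer: rotation, certificate B^2 = -\frac{16}{25}. Key observation: B^2 = -\frac{16}{25} is a conjugation invariant, so its sign decides the class regardless of the surface form of B.


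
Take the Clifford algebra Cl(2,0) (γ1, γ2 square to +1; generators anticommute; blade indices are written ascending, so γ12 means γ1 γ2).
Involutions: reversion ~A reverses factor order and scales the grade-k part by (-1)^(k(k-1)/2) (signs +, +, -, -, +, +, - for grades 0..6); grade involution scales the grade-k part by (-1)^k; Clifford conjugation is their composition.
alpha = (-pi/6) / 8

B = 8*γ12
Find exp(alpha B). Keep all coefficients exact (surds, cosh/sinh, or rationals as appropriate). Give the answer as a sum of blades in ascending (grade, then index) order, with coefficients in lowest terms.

B^2 = (8)^2*(γ12)^2 = 64*(-1) = -64 (a basis 2-blade squares to minus the product of its generators' squares).
B^2 = -64 — the series telescopes trigonometrically here: l = 8, alpha*l = -pi/6, so exp(alpha B) = cos(-pi/6) + (sin(-pi/6)/8)*B = sqrt(3)/2 + (-1/16)*B.
Answer: sqrt(3)/2 - 1/2*γ12


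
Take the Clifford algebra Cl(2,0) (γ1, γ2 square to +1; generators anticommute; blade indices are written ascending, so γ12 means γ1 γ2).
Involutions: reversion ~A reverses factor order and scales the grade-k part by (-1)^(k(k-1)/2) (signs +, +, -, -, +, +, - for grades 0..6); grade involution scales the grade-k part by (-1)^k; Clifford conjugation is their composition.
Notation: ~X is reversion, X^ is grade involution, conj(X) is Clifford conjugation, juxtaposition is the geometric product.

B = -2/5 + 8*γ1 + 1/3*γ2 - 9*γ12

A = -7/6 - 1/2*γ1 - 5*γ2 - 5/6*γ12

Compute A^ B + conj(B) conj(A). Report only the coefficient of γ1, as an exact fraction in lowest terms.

first term: -41/30 + 3167/90*γ1 - 2/9*γ2 - 29*γ12
second term: -127/10 + 4897/90*γ1 - 115/9*γ2 - 152/3*γ12
Answer: 448/5


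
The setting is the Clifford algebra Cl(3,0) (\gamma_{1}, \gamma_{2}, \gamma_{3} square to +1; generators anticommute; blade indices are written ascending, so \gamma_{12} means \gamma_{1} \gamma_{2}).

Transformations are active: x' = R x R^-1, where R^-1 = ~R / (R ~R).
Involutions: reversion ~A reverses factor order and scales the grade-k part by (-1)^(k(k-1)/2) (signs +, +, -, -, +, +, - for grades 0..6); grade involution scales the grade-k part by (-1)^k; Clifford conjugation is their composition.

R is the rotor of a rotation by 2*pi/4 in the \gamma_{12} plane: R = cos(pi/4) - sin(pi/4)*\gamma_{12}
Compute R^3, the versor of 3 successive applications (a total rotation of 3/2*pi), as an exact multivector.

Because a rotor carries half the rotation angle, composing 3 copies of this \gamma_{12}-plane rotor multiplies the phase: 3*(pi/4) = \frac{3 \pi}{4}, hence R^3 = cos(\frac{3 \pi}{4}) - sin(\frac{3 \pi}{4})*\gamma_{12}.
cos(\frac{3 \pi}{4}) = - \frac{\sqrt{2}}{2} and sin(\frac{3 \pi}{4}) = \frac{\sqrt{2}}{2}, so R^3 = - \frac{\sqrt{2}}{2} - \frac{\sqrt{2}}{2} \gamma_{12}. The net rotation is 3/2*pi; the rotor keeps the half-angle phase exactly.
Answer: - \frac{\sqrt{2}}{2} - \frac{\sqrt{2}}{2} \gamma_{12}


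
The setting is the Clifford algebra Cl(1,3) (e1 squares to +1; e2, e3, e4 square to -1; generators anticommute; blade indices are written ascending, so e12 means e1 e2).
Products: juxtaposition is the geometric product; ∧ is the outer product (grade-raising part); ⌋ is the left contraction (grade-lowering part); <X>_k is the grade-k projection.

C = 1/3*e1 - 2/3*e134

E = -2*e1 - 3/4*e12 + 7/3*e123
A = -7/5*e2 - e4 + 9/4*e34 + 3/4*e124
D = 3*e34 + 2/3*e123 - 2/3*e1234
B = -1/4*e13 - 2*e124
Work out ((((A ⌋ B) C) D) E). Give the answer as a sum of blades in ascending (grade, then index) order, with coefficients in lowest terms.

step 1: 3/2 - 2*e12 + 14/5*e14
step 2: 1/2*e1 + 2/3*e2 + 28/15*e3 - 14/15*e4 - e134 - 4/3*e234
step 3: 19/9*e1 + 10/3*e2 - 14/5*e3 - 28/5*e4 - 56/45*e12 + 4/9*e13 - 8/9*e14 + 1/3*e23 - 2/3*e24 + 28/45*e123 + 56/45*e124 + 19/18*e134 + 5/3*e234 + 28/45*e1234
step 4: -128/27 - 59/18*e1 - 2759/540*e2 - 67/27*e3 - 34/27*e4 + 66/5*e12 + 347/180*e13 - 613/90*e14 + 452/135*e23 + 173/270*e24 - 148/27*e34 + 43/30*e123 + 83/15*e124 + 11/36*e134 + 2729/1080*e234 + 82/5*e1234
Answer: -128/27 - 59/18*e1 - 2759/540*e2 - 67/27*e3 - 34/27*e4 + 66/5*e12 + 347/180*e13 - 613/90*e14 + 452/135*e23 + 173/270*e24 - 148/27*e34 + 43/30*e123 + 83/15*e124 + 11/36*e134 + 2729/1080*e234 + 82/5*e1234


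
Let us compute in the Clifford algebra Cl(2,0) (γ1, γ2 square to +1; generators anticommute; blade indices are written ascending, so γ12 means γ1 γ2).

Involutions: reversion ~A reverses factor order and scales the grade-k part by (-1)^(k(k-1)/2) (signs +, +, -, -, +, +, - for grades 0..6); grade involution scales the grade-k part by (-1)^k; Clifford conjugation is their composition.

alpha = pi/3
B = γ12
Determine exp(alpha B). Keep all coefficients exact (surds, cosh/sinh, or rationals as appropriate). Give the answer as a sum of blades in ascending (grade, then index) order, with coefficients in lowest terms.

B^2 = (1)^2*(γ12)^2 = 1*(-1) = -1 (a basis 2-blade squares to minus the product of its generators' squares).
B^2 = -1 — B^2 < 0, so the exponential closes trigonometrically: l = 1, alpha*l = pi/3, so exp(alpha B) = cos(pi/3) + (sin(pi/3)/1)*B = 1/2 + (sqrt(3)/2)*B.
Answer: 1/2 + sqrt(3)/2*γ12


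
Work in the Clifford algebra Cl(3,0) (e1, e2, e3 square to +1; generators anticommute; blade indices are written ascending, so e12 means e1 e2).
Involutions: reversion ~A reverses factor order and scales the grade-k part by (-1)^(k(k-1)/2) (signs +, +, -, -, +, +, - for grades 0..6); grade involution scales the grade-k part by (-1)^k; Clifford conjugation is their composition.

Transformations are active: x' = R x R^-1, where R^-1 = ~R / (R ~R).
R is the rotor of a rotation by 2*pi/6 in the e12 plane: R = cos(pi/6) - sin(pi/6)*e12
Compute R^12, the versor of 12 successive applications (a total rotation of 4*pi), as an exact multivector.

Because a rotor carries half the rotation angle, composing 12 copies of this e12-plane rotor multiplies the phase: 12*(pi/6) = 2*pi, hence R^12 = cos(2*pi) - sin(2*pi)*e12.
cos(2*pi) = 1 and sin(2*pi) = 0, so R^12 = 1. The total rotation 4*pi is 2 full turns, so every vector returns to itself, yet the rotor is +1, back on the identity sheet (an even number of 2*pi turns).
Answer: 1


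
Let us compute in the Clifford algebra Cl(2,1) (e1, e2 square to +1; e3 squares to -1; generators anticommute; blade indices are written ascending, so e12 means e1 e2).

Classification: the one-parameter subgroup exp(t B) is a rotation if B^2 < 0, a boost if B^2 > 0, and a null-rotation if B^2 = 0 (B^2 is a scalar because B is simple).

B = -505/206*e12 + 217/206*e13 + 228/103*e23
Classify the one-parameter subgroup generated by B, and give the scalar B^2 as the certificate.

B^2 term by term: the squares give (-505/206)^2*(e12)^2 + (217/206)^2*(e13)^2 + (228/103)^2*(e23)^2 = 255025/42436*(-1) + 47089/42436*(+1) + 51984/10609*(+1) = 0 (each basis 2-blade squares to minus the product of its generators' squares); cross terms between blades sharing an index anticommute and cancel. So B^2 = 0.
Answer: null-rotation, certificate B^2 = 0. Why this suffices: the scalar 0 survives any versor conjugation, so its sign alone determines the class however B is presented.


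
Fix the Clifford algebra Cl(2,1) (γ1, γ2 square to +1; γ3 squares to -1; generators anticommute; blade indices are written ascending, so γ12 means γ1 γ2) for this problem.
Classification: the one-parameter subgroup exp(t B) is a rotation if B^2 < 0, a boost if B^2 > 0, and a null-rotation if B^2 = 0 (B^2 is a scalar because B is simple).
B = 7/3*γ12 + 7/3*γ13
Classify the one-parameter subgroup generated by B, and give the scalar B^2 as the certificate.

B^2 term by term: the squares give (7/3)^2*(γ12)^2 + (7/3)^2*(γ13)^2 = 49/9*(-1) + 49/9*(+1) = 0 (each basis 2-blade squares to minus the product of its generators' squares); cross terms between blades sharing an index anticommute and cancel. So B^2 = 0.
Answer: null-rotation, certificate B^2 = 0. Certificate logic: 0 is a conjugation-invariant scalar, so its sign fixes rotation versus boost versus null-rotation outright.


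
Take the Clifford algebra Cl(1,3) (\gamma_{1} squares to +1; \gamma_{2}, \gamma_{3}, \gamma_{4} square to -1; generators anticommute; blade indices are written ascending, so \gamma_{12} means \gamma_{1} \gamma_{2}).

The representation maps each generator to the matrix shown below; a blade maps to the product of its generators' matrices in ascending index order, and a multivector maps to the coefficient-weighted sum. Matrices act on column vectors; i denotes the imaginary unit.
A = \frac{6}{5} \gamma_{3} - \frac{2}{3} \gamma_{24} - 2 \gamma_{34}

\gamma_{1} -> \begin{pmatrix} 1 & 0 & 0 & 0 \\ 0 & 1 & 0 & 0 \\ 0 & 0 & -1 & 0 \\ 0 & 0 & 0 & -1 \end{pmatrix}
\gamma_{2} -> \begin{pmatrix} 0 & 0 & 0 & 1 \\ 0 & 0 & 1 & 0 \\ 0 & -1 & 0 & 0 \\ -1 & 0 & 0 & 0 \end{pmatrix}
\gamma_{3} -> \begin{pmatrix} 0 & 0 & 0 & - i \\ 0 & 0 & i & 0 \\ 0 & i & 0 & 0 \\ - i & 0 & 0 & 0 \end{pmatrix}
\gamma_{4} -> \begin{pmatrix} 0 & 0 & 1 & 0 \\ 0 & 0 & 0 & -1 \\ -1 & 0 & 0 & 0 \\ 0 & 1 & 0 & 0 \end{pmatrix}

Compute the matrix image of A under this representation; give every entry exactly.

Bivector images (products of the table entries): rho(\gamma_{24}) = rho(\gamma_{2})rho(\gamma_{4}) = \begin{pmatrix} 0 & 1 & 0 & 0 \\ -1 & 0 & 0 & 0 \\ 0 & 0 & 0 & 1 \\ 0 & 0 & -1 & 0 \end{pmatrix}; rho(\gamma_{34}) = rho(\gamma_{3})rho(\gamma_{4}) = \begin{pmatrix} 0 & - i & 0 & 0 \\ - i & 0 & 0 & 0 \\ 0 & 0 & 0 & - i \\ 0 & 0 & - i & 0 \end{pmatrix}.
M = (\frac{6}{5})*rho(\gamma_{3}) + (-\frac{2}{3})*rho(\gamma_{24}) + (-2)*rho(\gamma_{34}), summed entrywise:
Answer: \begin{pmatrix} 0 & - \frac{2}{3} + 2 i & 0 & - \frac{6 i}{5} \\ \frac{2}{3} + 2 i & 0 & \frac{6 i}{5} & 0 \\ 0 & \frac{6 i}{5} & 0 & - \frac{2}{3} + 2 i \\ - \frac{6 i}{5} & 0 & \frac{2}{3} + 2 i & 0 \end{pmatrix}


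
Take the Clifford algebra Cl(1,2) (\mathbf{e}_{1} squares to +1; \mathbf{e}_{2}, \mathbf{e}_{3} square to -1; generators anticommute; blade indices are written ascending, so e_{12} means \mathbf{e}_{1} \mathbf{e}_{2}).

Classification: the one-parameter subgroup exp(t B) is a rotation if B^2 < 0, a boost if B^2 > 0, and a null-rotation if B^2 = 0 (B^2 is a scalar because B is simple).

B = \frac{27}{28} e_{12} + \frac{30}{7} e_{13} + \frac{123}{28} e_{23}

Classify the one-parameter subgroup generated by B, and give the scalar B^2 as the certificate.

B^2 term by term: the squares give (\frac{27}{28})^2*(e_{12})^2 + (\frac{30}{7})^2*(e_{13})^2 + (\frac{123}{28})^2*(e_{23})^2 = \frac{729}{784}*(+1) + \frac{900}{49}*(+1) + \frac{15129}{784}*(-1) = 0 (each basis 2-blade squares to minus the product of its generators' squares); cross terms between blades sharing an index anticommute and cancel. So B^2 = 0.
Answer: null-rotation, certificate B^2 = 0. The scalar 0 is the complete invariant here: its sign names the subgroup type.
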